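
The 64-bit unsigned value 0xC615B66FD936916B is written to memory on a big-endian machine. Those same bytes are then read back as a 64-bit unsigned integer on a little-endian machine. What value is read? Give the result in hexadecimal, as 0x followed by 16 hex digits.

Stored big-endian, the bytes at ascending addresses are C6 15 B6 6F D9 36 91 6B.
Read back as little-endian, the first byte is least significant, giving 0x6B9136D96FB615C6.

0x6B9136D96FB615C6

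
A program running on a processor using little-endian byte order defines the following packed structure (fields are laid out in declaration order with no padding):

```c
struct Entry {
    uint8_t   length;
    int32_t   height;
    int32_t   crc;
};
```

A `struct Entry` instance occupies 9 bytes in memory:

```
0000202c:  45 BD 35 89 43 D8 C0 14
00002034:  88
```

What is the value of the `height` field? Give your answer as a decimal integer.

`height` follows `length` (1 byte), so it starts at byte offset 1 and occupies 4 bytes.
Bytes at offsets 1..4: BD 35 89 43.
Little-endian: lowest address holds the least-significant byte.
Reassemble most-significant byte first: 43 89 35 BD → 0x438935BD.
0x438935BD = 1133065661.

1133065661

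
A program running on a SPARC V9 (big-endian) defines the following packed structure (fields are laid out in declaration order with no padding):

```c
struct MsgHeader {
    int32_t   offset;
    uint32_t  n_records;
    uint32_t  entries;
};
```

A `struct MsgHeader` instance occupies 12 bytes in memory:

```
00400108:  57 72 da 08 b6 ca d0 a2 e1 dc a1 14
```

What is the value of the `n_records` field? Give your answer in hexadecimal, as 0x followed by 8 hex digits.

`n_records` follows `offset` (4 bytes), so it starts at byte offset 4 and occupies 4 bytes.
Bytes at offsets 4..7: B6 CA D0 A2.
Big-endian stores the most-significant byte at the lowest address.
The bytes are already most-significant first: 0xB6CAD0A2.

0xB6CAD0A2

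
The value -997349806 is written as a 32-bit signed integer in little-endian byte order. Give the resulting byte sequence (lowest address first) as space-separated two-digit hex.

52 A6 8D C4

Two's complement of -997349806 in 32 bits: 997349806 = 0x3B7259AE; invert → 0xC48DA651; add 1 → 0xC48DA652.
Split into bytes (most-significant first): C4 8D A6 52.
Little-endian stores the least-significant byte at the lowest address.
So at ascending addresses the bytes are 52 A6 8D C4.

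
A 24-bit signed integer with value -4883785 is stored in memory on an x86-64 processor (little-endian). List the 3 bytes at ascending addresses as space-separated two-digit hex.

Two's complement of -4883785 in 24 bits: 4883785 = 0x4A8549; invert → 0xB57AB6; add 1 → 0xB57AB7.
Split into bytes (most-significant first): B5 7A B7.
Little-endian stores the least-significant byte at the lowest address.
So at ascending addresses the bytes are B7 7A B5.

B7 7A B5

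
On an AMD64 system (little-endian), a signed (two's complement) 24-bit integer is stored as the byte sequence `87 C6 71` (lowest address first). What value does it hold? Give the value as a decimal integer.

7456391

Little-endian stores the least-significant byte at the lowest address.
Reassemble most-significant byte first: 71 C6 87 → 0x71C687.
0x71C687 = 7456391.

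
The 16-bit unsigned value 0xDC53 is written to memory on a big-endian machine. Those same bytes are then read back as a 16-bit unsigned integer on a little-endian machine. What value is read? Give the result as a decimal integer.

Stored big-endian, the bytes at ascending addresses are DC 53.
Read back as little-endian, the first byte is least significant, giving 0x53DC.
0x53DC = 21468.

21468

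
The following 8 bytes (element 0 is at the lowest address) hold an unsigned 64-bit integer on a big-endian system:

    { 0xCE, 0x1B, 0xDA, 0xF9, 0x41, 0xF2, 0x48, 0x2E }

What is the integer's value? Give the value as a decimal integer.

14851704960272451630

Big-endian: lowest address holds the most-significant byte.
The bytes are already most-significant first: 0xCE1BDAF941F2482E.
0xCE1BDAF941F2482E = 14851704960272451630.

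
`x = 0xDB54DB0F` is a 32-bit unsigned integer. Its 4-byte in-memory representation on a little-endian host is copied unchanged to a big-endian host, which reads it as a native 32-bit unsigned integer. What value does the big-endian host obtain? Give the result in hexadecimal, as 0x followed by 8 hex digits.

Stored little-endian, the bytes at ascending addresses are 0F DB 54 DB.
Read back as big-endian, the last byte is least significant, giving 0x0FDB54DB.

0x0FDB54DB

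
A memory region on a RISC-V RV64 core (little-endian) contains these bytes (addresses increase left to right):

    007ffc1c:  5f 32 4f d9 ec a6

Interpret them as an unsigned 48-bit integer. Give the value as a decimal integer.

Little-endian stores the least-significant byte at the lowest address.
Reassemble most-significant byte first: A6 EC D9 4F 32 5F → 0xA6ECD94F325F.
0xA6ECD94F325F = 183536188338783.

183536188338783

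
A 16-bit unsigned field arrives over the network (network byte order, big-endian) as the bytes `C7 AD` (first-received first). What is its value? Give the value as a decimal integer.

Big-endian stores the most-significant byte at the lowest address.
The bytes are already most-significant first: 0xC7AD.
0xC7AD = 51117.

51117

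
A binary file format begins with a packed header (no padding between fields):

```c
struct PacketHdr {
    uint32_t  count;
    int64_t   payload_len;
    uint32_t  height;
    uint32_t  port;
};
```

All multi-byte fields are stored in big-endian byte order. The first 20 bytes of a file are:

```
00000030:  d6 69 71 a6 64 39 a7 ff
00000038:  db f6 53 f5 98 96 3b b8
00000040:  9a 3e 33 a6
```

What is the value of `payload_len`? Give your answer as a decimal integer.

7221988194814153717

`payload_len` follows `count` (4 bytes), so it starts at byte offset 4 and occupies 8 bytes.
Bytes at offsets 4..11: 64 39 A7 FF DB F6 53 F5.
In big-endian order the high byte comes first in memory.
The bytes are already most-significant first: 0x6439A7FFDBF653F5.
0x6439A7FFDBF653F5 = 7221988194814153717.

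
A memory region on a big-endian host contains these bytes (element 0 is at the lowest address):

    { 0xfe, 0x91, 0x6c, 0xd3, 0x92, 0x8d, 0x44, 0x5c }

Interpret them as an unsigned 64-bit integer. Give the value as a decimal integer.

In big-endian order the high byte comes first in memory.
The bytes are already most-significant first: 0xFE916CD3928D445C.
0xFE916CD3928D445C = 18343562413209371740.

18343562413209371740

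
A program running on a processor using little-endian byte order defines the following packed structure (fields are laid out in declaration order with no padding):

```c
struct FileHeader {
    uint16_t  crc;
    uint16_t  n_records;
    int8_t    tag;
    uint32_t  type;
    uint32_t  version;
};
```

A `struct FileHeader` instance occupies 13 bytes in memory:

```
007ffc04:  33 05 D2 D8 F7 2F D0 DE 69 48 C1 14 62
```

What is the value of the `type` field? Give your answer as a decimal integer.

`type` follows `crc` (2 B), `n_records` (2 B), `tag` (1 B), so it starts at offset 2 + 2 + 1 = 5 and occupies 4 bytes.
Bytes at offsets 5..8: 2F D0 DE 69.
Little-endian stores the least-significant byte at the lowest address.
Reassemble most-significant byte first: 69 DE D0 2F → 0x69DED02F.
0x69DED02F = 1776209967.

1776209967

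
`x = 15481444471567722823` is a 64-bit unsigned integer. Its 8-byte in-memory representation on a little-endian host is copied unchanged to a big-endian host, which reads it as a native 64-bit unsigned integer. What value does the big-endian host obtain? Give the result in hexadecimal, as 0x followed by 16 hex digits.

0x47A9BA01B923D9D6

15481444471567722823 in 64-bit hexadecimal is 0xD6D923B901BAA947.
Stored little-endian, the bytes at ascending addresses are 47 A9 BA 01 B9 23 D9 D6.
Read back as big-endian, the last byte is least significant, giving 0x47A9BA01B923D9D6.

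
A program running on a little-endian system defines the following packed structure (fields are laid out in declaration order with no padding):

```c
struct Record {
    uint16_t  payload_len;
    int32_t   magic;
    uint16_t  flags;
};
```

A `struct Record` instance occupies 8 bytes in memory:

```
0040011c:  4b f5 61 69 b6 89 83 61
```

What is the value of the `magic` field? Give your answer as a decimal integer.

-1984534175

`magic` follows `payload_len` (2 bytes), so it starts at byte offset 2 and occupies 4 bytes.
Bytes at offsets 2..5: 61 69 B6 89.
Little-endian: lowest address holds the least-significant byte.
Reassemble most-significant byte first: 89 B6 69 61 → 0x89B66961.
Top bit is set, so as a signed 32-bit value this is 0x89B66961 − 2^32 = -1984534175.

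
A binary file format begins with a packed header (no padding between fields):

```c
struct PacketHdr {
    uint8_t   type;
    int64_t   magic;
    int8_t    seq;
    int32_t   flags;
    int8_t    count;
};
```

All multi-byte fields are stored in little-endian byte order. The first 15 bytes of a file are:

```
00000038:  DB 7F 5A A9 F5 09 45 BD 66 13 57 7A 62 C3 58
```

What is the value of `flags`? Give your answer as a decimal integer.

-1016956329

`flags` follows `type` (1 B), `magic` (8 B), `seq` (1 B), so it starts at offset 1 + 8 + 1 = 10 and occupies 4 bytes.
Bytes at offsets 10..13: 57 7A 62 C3.
Little-endian stores the least-significant byte at the lowest address.
Reassemble most-significant byte first: C3 62 7A 57 → 0xC3627A57.
Top bit is set, so as a signed 32-bit value this is 0xC3627A57 − 2^32 = -1016956329.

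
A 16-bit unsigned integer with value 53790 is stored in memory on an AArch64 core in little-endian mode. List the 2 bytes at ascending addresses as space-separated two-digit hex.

53790 in hexadecimal, padded to 16 bits, is 0xD21E.
Split into bytes (most-significant first): D2 1E.
Little-endian stores the least-significant byte at the lowest address.
So at ascending addresses the bytes are 1E D2.

1E D2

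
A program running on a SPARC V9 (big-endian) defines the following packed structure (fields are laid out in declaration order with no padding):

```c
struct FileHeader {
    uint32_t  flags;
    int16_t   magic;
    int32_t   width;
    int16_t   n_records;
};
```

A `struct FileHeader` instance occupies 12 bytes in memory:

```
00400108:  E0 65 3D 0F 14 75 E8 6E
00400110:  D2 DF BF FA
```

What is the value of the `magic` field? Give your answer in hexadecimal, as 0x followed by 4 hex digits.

0x1475

`magic` follows `flags` (4 bytes), so it starts at byte offset 4 and occupies 2 bytes.
Bytes at offsets 4..5: 14 75.
In big-endian order the high byte comes first in memory.
The bytes are already most-significant first: 0x1475.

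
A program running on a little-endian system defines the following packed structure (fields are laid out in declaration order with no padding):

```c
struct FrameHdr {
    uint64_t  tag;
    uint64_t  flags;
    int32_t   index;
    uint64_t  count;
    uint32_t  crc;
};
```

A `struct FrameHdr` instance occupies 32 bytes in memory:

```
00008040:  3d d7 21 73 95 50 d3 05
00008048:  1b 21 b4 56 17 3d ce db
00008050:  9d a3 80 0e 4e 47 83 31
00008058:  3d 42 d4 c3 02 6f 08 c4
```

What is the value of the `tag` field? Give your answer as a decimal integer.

419767793087534909

`tag` is the first field, at byte offset 0, occupying 8 bytes.
Bytes at offsets 0..7: 3D D7 21 73 95 50 D3 05.
In little-endian order the low byte comes first in memory.
Reassemble most-significant byte first: 05 D3 50 95 73 21 D7 3D → 0x05D350957321D73D.
0x05D350957321D73D = 419767793087534909.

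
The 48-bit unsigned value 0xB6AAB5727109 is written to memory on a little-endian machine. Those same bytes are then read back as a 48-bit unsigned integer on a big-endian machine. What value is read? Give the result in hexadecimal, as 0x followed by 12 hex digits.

0x097172B5AAB6

Stored little-endian, the bytes at ascending addresses are 09 71 72 B5 AA B6.
Read back as big-endian, the last byte is least significant, giving 0x097172B5AAB6.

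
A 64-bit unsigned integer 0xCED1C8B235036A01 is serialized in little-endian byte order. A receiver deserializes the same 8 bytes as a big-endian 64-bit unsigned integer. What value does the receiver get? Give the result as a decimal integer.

Stored little-endian, the bytes at ascending addresses are 01 6A 03 35 B2 C8 D1 CE.
Read back as big-endian, the last byte is least significant, giving 0x016A0335B2C8D1CE.
0x016A0335B2C8D1CE = 101897470736912846.

101897470736912846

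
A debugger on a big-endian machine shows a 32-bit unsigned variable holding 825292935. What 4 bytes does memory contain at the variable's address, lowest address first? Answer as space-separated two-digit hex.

31 30 F8 87

825292935 in hexadecimal, padded to 32 bits, is 0x3130F887.
Split into bytes (most-significant first): 31 30 F8 87.
Big-endian: lowest address holds the most-significant byte.
So the memory order matches the most-significant-first order: 31 30 F8 87.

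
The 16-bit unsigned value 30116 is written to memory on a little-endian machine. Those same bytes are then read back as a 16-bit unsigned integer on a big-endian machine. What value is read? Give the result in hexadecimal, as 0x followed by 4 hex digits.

30116 in 16-bit hexadecimal is 0x75A4.
Stored little-endian, the bytes at ascending addresses are A4 75.
Read back as big-endian, the last byte is least significant, giving 0xA475.

0xA475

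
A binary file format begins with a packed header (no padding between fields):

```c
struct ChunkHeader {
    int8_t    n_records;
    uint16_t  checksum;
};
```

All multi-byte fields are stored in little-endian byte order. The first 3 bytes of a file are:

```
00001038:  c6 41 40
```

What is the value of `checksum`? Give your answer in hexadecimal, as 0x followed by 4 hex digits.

0x4041

`checksum` follows `n_records` (1 byte), so it starts at byte offset 1 and occupies 2 bytes.
Bytes at offsets 1..2: 41 40.
Little-endian stores the least-significant byte at the lowest address.
Reassemble most-significant byte first: 40 41 → 0x4041.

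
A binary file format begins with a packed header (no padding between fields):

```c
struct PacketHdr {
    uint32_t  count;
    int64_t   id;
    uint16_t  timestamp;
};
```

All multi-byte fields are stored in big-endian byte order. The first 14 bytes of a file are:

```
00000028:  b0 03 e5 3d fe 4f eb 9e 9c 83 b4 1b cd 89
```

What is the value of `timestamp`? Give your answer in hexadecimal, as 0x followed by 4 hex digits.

0xCD89

`timestamp` follows `count` (4 B), `id` (8 B), so it starts at offset 4 + 8 = 12 and occupies 2 bytes.
Bytes at offsets 12..13: CD 89.
Big-endian stores the most-significant byte at the lowest address.
The bytes are already most-significant first: 0xCD89.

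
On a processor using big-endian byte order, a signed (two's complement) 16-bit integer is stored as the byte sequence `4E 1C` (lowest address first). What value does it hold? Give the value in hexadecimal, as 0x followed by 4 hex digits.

0x4E1C

Big-endian: lowest address holds the most-significant byte.
The bytes are already most-significant first: 0x4E1C.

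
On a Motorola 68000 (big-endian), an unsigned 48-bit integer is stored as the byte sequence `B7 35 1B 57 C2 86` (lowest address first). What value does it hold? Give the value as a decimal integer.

201438719885958

Big-endian stores the most-significant byte at the lowest address.
The bytes are already most-significant first: 0xB7351B57C286.
0xB7351B57C286 = 201438719885958.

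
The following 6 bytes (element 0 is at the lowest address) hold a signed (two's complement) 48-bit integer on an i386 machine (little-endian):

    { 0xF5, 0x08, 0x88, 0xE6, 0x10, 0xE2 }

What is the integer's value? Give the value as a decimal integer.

-32912761681675

Little-endian stores the least-significant byte at the lowest address.
Reassemble most-significant byte first: E2 10 E6 88 08 F5 → 0xE210E68808F5.
Top bit is set, so as a signed 48-bit value this is 0xE210E68808F5 − 2^48 = -32912761681675.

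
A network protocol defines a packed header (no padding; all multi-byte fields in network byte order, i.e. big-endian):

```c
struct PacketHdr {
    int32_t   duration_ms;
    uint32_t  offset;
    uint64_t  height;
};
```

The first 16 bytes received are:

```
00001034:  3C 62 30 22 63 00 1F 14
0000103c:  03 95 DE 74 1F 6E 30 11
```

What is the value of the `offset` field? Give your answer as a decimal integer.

`offset` follows `duration_ms` (4 bytes), so it starts at byte offset 4 and occupies 4 bytes.
Bytes at offsets 4..7: 63 00 1F 14.
Big-endian stores the most-significant byte at the lowest address.
The bytes are already most-significant first: 0x63001F14.
0x63001F14 = 1660952340.

1660952340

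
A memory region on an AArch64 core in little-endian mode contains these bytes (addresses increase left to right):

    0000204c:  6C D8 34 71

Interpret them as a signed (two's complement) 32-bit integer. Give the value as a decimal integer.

1899288684

Little-endian: lowest address holds the least-significant byte.
Reassemble most-significant byte first: 71 34 D8 6C → 0x7134D86C.
0x7134D86C = 1899288684.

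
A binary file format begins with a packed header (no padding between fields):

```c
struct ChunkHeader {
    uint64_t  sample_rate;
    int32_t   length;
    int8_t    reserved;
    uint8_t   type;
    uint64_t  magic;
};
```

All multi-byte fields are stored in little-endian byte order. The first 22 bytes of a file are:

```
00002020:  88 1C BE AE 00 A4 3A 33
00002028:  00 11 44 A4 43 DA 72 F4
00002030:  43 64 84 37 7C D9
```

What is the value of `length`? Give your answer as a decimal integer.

-1539043072

`length` follows `sample_rate` (8 bytes), so it starts at byte offset 8 and occupies 4 bytes.
Bytes at offsets 8..11: 00 11 44 A4.
Little-endian: lowest address holds the least-significant byte.
Reassemble most-significant byte first: A4 44 11 00 → 0xA4441100.
Top bit is set, so as a signed 32-bit value this is 0xA4441100 − 2^32 = -1539043072.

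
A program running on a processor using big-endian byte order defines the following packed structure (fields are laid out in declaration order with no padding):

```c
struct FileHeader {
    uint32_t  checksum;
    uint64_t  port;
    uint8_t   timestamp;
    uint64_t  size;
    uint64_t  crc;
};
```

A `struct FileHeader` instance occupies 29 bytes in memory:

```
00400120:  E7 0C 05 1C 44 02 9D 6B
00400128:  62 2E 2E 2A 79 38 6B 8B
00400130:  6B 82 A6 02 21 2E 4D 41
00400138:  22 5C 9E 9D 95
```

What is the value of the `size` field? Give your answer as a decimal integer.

4065496382501683745

`size` follows `checksum` (4 B), `port` (8 B), `timestamp` (1 B), so it starts at offset 4 + 8 + 1 = 13 and occupies 8 bytes.
Bytes at offsets 13..20: 38 6B 8B 6B 82 A6 02 21.
Big-endian: lowest address holds the most-significant byte.
The bytes are already most-significant first: 0x386B8B6B82A60221.
0x386B8B6B82A60221 = 4065496382501683745.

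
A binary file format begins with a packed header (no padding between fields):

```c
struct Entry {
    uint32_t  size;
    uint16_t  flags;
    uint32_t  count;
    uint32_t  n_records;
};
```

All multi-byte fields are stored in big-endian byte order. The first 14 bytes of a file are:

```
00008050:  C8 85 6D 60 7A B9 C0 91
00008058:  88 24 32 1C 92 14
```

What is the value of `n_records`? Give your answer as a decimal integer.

`n_records` follows `size` (4 B), `flags` (2 B), `count` (4 B), so it starts at offset 4 + 2 + 4 = 10 and occupies 4 bytes.
Bytes at offsets 10..13: 32 1C 92 14.
In big-endian order the high byte comes first in memory.
The bytes are already most-significant first: 0x321C9214.
0x321C9214 = 840733204.

840733204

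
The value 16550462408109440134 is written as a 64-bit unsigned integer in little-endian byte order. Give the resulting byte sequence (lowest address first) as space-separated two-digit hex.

86 BC D1 3F DF 0D AF E5

16550462408109440134 in hexadecimal, padded to 64 bits, is 0xE5AF0DDF3FD1BC86.
Split into bytes (most-significant first): E5 AF 0D DF 3F D1 BC 86.
In little-endian order the low byte comes first in memory.
So at ascending addresses the bytes are 86 BC D1 3F DF 0D AF E5.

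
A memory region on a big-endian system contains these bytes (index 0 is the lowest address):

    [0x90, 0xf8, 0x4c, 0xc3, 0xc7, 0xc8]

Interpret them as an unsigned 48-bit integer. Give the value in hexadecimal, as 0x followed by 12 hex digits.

0x90F84CC3C7C8

In big-endian order the high byte comes first in memory.
The bytes are already most-significant first: 0x90F84CC3C7C8.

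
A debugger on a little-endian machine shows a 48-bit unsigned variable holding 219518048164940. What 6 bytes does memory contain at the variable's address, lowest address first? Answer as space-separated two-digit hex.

4C 5C 48 87 A6 C7

219518048164940 in hexadecimal, padded to 48 bits, is 0xC7A687485C4C.
Split into bytes (most-significant first): C7 A6 87 48 5C 4C.
In little-endian order the low byte comes first in memory.
So at ascending addresses the bytes are 4C 5C 48 87 A6 C7.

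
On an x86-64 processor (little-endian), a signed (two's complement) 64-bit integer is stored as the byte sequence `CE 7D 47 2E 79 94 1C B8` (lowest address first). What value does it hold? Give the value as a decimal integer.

Little-endian: lowest address holds the least-significant byte.
Reassemble most-significant byte first: B8 1C 94 79 2E 47 7D CE → 0xB81C94792E477DCE.
Top bit is set, so as a signed 64-bit value this is 0xB81C94792E477DCE − 2^64 = -5180102223194522162.

-5180102223194522162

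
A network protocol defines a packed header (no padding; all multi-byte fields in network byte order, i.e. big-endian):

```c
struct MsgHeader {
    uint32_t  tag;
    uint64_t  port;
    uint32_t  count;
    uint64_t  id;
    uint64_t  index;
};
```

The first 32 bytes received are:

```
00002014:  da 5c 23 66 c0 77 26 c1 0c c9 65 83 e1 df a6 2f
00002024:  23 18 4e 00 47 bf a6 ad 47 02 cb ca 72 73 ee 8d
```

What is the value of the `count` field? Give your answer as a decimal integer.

3789530671

`count` follows `tag` (4 B), `port` (8 B), so it starts at offset 4 + 8 = 12 and occupies 4 bytes.
Bytes at offsets 12..15: E1 DF A6 2F.
Big-endian stores the most-significant byte at the lowest address.
The bytes are already most-significant first: 0xE1DFA62F.
0xE1DFA62F = 3789530671.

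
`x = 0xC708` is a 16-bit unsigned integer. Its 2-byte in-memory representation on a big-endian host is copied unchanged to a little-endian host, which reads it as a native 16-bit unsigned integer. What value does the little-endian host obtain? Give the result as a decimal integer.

2247

Stored big-endian, the bytes at ascending addresses are C7 08.
Read back as little-endian, the first byte is least significant, giving 0x08C7.
0x08C7 = 2247.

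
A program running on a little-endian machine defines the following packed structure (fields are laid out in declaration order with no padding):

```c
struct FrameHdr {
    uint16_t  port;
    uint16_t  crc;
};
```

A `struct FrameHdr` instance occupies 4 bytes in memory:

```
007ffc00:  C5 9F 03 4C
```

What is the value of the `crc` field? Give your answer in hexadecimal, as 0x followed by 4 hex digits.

0x4C03

`crc` follows `port` (2 bytes), so it starts at byte offset 2 and occupies 2 bytes.
Bytes at offsets 2..3: 03 4C.
Little-endian stores the least-significant byte at the lowest address.
Reassemble most-significant byte first: 4C 03 → 0x4C03.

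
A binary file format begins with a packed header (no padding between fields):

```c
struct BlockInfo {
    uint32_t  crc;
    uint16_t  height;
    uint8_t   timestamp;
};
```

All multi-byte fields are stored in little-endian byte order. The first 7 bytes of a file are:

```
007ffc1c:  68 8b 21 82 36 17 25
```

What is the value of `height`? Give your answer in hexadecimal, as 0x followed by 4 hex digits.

`height` follows `crc` (4 bytes), so it starts at byte offset 4 and occupies 2 bytes.
Bytes at offsets 4..5: 36 17.
Little-endian: lowest address holds the least-significant byte.
Reassemble most-significant byte first: 17 36 → 0x1736.

0x1736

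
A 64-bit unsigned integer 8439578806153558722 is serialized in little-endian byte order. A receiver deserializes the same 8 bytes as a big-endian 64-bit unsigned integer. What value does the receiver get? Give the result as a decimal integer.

8439578806153558722 in 64-bit hexadecimal is 0x751F68359AB2BAC2.
Stored little-endian, the bytes at ascending addresses are C2 BA B2 9A 35 68 1F 75.
Read back as big-endian, the last byte is least significant, giving 0xC2BAB29A35681F75.
0xC2BAB29A35681F75 = 14031723964416925557.

14031723964416925557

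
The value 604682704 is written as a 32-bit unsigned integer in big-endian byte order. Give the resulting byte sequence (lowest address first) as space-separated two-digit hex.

604682704 in hexadecimal, padded to 32 bits, is 0x240AB9D0.
Split into bytes (most-significant first): 24 0A B9 D0.
Big-endian stores the most-significant byte at the lowest address.
So the memory order matches the most-significant-first order: 24 0A B9 D0.

24 0A B9 D0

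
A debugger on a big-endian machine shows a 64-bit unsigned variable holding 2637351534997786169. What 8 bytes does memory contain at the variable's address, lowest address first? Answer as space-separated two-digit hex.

2637351534997786169 in hexadecimal, padded to 64 bits, is 0x2499C13F6F5FCE39.
Split into bytes (most-significant first): 24 99 C1 3F 6F 5F CE 39.
Big-endian stores the most-significant byte at the lowest address.
So the memory order matches the most-significant-first order: 24 99 C1 3F 6F 5F CE 39.

24 99 C1 3F 6F 5F CE 39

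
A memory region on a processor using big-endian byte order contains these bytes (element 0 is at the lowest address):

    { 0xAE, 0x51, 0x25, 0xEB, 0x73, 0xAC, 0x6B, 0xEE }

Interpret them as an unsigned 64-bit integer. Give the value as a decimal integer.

Big-endian: lowest address holds the most-significant byte.
The bytes are already most-significant first: 0xAE5125EB73AC6BEE.
0xAE5125EB73AC6BEE = 12560862528901245934.

12560862528901245934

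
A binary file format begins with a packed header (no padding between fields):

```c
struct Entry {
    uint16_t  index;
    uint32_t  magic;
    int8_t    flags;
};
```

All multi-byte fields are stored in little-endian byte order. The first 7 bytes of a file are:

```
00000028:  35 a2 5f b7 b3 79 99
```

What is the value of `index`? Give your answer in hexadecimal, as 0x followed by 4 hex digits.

`index` is the first field, at byte offset 0, occupying 2 bytes.
Bytes at offsets 0..1: 35 A2.
Little-endian stores the least-significant byte at the lowest address.
Reassemble most-significant byte first: A2 35 → 0xA235.

0xA235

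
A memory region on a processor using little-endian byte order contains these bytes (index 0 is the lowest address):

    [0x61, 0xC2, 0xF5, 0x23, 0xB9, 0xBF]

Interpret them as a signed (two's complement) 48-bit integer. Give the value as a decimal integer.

-70673083547039

Little-endian: lowest address holds the least-significant byte.
Reassemble most-significant byte first: BF B9 23 F5 C2 61 → 0xBFB923F5C261.
Top bit is set, so as a signed 48-bit value this is 0xBFB923F5C261 − 2^48 = -70673083547039.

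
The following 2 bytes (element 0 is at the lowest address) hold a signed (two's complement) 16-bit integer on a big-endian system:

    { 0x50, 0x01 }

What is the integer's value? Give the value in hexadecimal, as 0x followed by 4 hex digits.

Big-endian stores the most-significant byte at the lowest address.
The bytes are already most-significant first: 0x5001.

0x5001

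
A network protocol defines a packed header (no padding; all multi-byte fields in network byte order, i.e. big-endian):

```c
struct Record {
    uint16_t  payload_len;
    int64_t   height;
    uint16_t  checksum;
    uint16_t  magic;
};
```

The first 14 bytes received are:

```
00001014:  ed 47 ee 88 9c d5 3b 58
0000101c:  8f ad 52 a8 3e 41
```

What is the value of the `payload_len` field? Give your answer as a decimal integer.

60743

`payload_len` is the first field, at byte offset 0, occupying 2 bytes.
Bytes at offsets 0..1: ED 47.
In big-endian order the high byte comes first in memory.
The bytes are already most-significant first: 0xED47.
0xED47 = 60743.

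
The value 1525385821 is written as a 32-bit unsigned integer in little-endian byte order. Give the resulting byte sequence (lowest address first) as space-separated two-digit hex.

1525385821 in hexadecimal, padded to 32 bits, is 0x5AEB8A5D.
Split into bytes (most-significant first): 5A EB 8A 5D.
Little-endian stores the least-significant byte at the lowest address.
So at ascending addresses the bytes are 5D 8A EB 5A.

5D 8A EB 5A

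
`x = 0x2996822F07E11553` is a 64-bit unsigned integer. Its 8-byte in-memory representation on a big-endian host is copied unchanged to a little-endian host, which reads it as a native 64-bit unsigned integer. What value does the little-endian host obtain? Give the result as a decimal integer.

5986938700637050409

Stored big-endian, the bytes at ascending addresses are 29 96 82 2F 07 E1 15 53.
Read back as little-endian, the first byte is least significant, giving 0x5315E1072F829629.
0x5315E1072F829629 = 5986938700637050409.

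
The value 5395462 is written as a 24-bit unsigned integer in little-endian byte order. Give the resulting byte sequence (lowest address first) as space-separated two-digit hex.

06 54 52

5395462 in hexadecimal, padded to 24 bits, is 0x525406.
Split into bytes (most-significant first): 52 54 06.
In little-endian order the low byte comes first in memory.
So at ascending addresses the bytes are 06 54 52.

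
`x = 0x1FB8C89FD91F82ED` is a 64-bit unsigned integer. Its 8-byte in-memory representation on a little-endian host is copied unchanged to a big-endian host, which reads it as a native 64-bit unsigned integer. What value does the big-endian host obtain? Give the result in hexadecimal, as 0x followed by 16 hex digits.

0xED821FD99FC8B81F

Stored little-endian, the bytes at ascending addresses are ED 82 1F D9 9F C8 B8 1F.
Read back as big-endian, the last byte is least significant, giving 0xED821FD99FC8B81F.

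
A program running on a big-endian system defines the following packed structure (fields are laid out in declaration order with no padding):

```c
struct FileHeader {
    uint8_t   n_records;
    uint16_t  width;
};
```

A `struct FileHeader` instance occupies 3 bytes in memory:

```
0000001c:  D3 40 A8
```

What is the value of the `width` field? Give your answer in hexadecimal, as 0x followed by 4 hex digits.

`width` follows `n_records` (1 byte), so it starts at byte offset 1 and occupies 2 bytes.
Bytes at offsets 1..2: 40 A8.
Big-endian: lowest address holds the most-significant byte.
The bytes are already most-significant first: 0x40A8.

0x40A8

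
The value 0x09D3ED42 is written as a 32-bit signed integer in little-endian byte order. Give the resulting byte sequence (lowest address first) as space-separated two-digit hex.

42 ED D3 09

Split into bytes (most-significant first): 09 D3 ED 42.
Little-endian stores the least-significant byte at the lowest address.
So at ascending addresses the bytes are 42 ED D3 09.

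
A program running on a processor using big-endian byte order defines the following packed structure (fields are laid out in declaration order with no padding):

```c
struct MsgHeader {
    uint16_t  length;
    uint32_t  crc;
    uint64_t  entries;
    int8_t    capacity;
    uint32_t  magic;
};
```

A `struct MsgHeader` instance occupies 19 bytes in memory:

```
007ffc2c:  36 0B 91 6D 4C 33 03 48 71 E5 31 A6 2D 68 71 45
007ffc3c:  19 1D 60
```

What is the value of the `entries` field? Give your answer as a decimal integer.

236564209631374696

`entries` follows `length` (2 B), `crc` (4 B), so it starts at offset 2 + 4 = 6 and occupies 8 bytes.
Bytes at offsets 6..13: 03 48 71 E5 31 A6 2D 68.
Big-endian stores the most-significant byte at the lowest address.
The bytes are already most-significant first: 0x034871E531A62D68.
0x034871E531A62D68 = 236564209631374696.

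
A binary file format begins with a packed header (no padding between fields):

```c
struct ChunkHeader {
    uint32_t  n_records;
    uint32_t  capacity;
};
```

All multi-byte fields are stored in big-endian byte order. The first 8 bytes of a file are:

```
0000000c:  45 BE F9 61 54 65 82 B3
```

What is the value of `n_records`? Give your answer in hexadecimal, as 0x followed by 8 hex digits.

0x45BEF961

`n_records` is the first field, at byte offset 0, occupying 4 bytes.
Bytes at offsets 0..3: 45 BE F9 61.
Big-endian stores the most-significant byte at the lowest address.
The bytes are already most-significant first: 0x45BEF961.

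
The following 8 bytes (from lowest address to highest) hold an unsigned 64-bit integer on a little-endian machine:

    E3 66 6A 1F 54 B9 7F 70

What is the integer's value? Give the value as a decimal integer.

In little-endian order the low byte comes first in memory.
Reassemble most-significant byte first: 70 7F B9 54 1F 6A 66 E3 → 0x707FB9541F6A66E3.
0x707FB9541F6A66E3 = 8106401625245640419.

8106401625245640419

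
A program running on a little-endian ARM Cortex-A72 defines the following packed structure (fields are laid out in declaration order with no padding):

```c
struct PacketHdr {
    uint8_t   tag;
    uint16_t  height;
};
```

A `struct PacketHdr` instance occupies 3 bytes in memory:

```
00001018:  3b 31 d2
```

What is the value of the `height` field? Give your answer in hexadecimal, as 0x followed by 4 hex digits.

0xD231

`height` follows `tag` (1 byte), so it starts at byte offset 1 and occupies 2 bytes.
Bytes at offsets 1..2: 31 D2.
Little-endian stores the least-significant byte at the lowest address.
Reassemble most-significant byte first: D2 31 → 0xD231.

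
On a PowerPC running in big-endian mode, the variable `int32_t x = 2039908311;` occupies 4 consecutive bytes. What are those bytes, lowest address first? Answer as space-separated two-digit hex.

2039908311 in hexadecimal, padded to 32 bits, is 0x799687D7.
Split into bytes (most-significant first): 79 96 87 D7.
Big-endian: lowest address holds the most-significant byte.
So the memory order matches the most-significant-first order: 79 96 87 D7.

79 96 87 D7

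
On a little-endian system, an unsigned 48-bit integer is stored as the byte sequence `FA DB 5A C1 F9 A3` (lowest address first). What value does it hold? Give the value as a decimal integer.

180293086141434

Little-endian: lowest address holds the least-significant byte.
Reassemble most-significant byte first: A3 F9 C1 5A DB FA → 0xA3F9C15ADBFA.
0xA3F9C15ADBFA = 180293086141434.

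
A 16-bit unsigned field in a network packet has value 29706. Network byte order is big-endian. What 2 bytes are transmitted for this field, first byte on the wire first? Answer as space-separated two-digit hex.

74 0A

29706 in hexadecimal, padded to 16 bits, is 0x740A.
Split into bytes (most-significant first): 74 0A.
Big-endian: lowest address holds the most-significant byte.
So the memory order matches the most-significant-first order: 74 0A.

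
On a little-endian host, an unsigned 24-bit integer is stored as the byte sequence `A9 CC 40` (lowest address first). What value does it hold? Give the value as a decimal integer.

4246697

In little-endian order the low byte comes first in memory.
Reassemble most-significant byte first: 40 CC A9 → 0x40CCA9.
0x40CCA9 = 4246697.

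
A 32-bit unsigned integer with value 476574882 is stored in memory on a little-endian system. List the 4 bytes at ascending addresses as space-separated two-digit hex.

A2 F4 67 1C

476574882 in hexadecimal, padded to 32 bits, is 0x1C67F4A2.
Split into bytes (most-significant first): 1C 67 F4 A2.
Little-endian stores the least-significant byte at the lowest address.
So at ascending addresses the bytes are A2 F4 67 1C.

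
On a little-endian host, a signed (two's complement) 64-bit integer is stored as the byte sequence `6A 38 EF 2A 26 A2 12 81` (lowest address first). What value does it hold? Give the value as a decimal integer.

In little-endian order the low byte comes first in memory.
Reassemble most-significant byte first: 81 12 A2 26 2A EF 38 6A → 0x8112A2262AEF386A.
Top bit is set, so as a signed 64-bit value this is 0x8112A2262AEF386A − 2^64 = -9146069608423278486.

-9146069608423278486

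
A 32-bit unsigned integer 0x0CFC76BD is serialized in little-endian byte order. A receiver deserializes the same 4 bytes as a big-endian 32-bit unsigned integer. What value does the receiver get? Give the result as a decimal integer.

Stored little-endian, the bytes at ascending addresses are BD 76 FC 0C.
Read back as big-endian, the last byte is least significant, giving 0xBD76FC0C.
0xBD76FC0C = 3178691596.

3178691596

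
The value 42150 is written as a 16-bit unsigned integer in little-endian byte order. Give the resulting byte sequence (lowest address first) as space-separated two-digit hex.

A6 A4

42150 in hexadecimal, padded to 16 bits, is 0xA4A6.
Split into bytes (most-significant first): A4 A6.
In little-endian order the low byte comes first in memory.
So at ascending addresses the bytes are A6 A4.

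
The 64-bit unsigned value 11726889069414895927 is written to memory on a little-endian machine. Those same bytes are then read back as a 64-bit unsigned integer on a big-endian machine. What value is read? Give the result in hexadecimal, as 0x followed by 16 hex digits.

0x37D1E2167A47BEA2

11726889069414895927 in 64-bit hexadecimal is 0xA2BE477A16E2D137.
Stored little-endian, the bytes at ascending addresses are 37 D1 E2 16 7A 47 BE A2.
Read back as big-endian, the last byte is least significant, giving 0x37D1E2167A47BEA2.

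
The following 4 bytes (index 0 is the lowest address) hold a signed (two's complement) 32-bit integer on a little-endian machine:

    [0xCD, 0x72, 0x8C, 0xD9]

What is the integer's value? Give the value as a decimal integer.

-645106995

Little-endian: lowest address holds the least-significant byte.
Reassemble most-significant byte first: D9 8C 72 CD → 0xD98C72CD.
Top bit is set, so as a signed 32-bit value this is 0xD98C72CD − 2^32 = -645106995.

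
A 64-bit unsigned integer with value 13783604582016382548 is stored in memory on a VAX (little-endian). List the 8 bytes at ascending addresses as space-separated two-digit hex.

54 76 88 B3 56 33 49 BF

13783604582016382548 in hexadecimal, padded to 64 bits, is 0xBF493356B3887654.
Split into bytes (most-significant first): BF 49 33 56 B3 88 76 54.
Little-endian: lowest address holds the least-significant byte.
So at ascending addresses the bytes are 54 76 88 B3 56 33 49 BF.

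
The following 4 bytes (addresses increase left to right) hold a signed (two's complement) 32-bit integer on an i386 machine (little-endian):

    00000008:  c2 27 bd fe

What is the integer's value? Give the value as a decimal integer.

-21157950

Little-endian: lowest address holds the least-significant byte.
Reassemble most-significant byte first: FE BD 27 C2 → 0xFEBD27C2.
Top bit is set, so as a signed 32-bit value this is 0xFEBD27C2 − 2^32 = -21157950.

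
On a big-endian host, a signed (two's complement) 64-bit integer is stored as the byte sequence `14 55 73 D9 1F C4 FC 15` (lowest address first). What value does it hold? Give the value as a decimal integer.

Big-endian stores the most-significant byte at the lowest address.
The bytes are already most-significant first: 0x145573D91FC4FC15.
0x145573D91FC4FC15 = 1465204630157065237.

1465204630157065237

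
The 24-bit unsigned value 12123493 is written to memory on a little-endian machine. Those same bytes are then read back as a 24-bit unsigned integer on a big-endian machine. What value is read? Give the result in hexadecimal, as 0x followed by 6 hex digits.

12123493 in 24-bit hexadecimal is 0xB8FD65.
Stored little-endian, the bytes at ascending addresses are 65 FD B8.
Read back as big-endian, the last byte is least significant, giving 0x65FDB8.

0x65FDB8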